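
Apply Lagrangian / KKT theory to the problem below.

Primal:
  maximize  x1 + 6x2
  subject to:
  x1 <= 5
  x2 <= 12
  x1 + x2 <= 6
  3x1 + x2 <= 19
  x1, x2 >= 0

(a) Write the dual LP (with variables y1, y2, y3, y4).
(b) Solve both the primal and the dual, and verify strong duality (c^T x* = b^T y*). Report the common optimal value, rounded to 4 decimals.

The standard primal-dual pair for 'max c^T x s.t. A x <= b, x >= 0' is:
  Dual:  min b^T y  s.t.  A^T y >= c,  y >= 0.

So the dual LP is:
  minimize  5y1 + 12y2 + 6y3 + 19y4
  subject to:
    y1 + y3 + 3y4 >= 1
    y2 + y3 + y4 >= 6
    y1, y2, y3, y4 >= 0

Solving the primal: x* = (0, 6).
  primal value c^T x* = 36.
Solving the dual: y* = (0, 0, 6, 0).
  dual value b^T y* = 36.
Strong duality: c^T x* = b^T y*. Confirmed.

36


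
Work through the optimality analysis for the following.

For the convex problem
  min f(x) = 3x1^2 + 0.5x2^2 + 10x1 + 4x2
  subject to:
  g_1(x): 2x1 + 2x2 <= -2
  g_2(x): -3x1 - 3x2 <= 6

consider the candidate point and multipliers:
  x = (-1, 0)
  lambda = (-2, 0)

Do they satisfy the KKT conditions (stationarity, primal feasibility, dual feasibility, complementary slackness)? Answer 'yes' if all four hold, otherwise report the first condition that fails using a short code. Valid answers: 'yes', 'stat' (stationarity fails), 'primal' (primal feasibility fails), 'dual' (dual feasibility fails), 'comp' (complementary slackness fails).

Gradient of f: grad f(x) = Q x + c = (4, 4)
Constraint values g_i(x) = a_i^T x - b_i:
  g_1((-1, 0)) = 0
  g_2((-1, 0)) = -3
Stationarity residual: grad f(x) + sum_i lambda_i a_i = (0, 0)
  -> stationarity OK
Primal feasibility (all g_i <= 0): OK
Dual feasibility (all lambda_i >= 0): FAILS
Complementary slackness (lambda_i * g_i(x) = 0 for all i): OK

Verdict: the first failing condition is dual_feasibility -> dual.

dual


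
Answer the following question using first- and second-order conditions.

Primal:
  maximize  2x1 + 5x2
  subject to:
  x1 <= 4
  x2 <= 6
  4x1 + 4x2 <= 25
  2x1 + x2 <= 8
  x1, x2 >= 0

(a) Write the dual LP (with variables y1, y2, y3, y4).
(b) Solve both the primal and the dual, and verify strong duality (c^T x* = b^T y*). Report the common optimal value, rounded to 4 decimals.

The standard primal-dual pair for 'max c^T x s.t. A x <= b, x >= 0' is:
  Dual:  min b^T y  s.t.  A^T y >= c,  y >= 0.

So the dual LP is:
  minimize  4y1 + 6y2 + 25y3 + 8y4
  subject to:
    y1 + 4y3 + 2y4 >= 2
    y2 + 4y3 + y4 >= 5
    y1, y2, y3, y4 >= 0

Solving the primal: x* = (0.25, 6).
  primal value c^T x* = 30.5.
Solving the dual: y* = (0, 3, 0.5, 0).
  dual value b^T y* = 30.5.
Strong duality: c^T x* = b^T y*. Confirmed.

30.5


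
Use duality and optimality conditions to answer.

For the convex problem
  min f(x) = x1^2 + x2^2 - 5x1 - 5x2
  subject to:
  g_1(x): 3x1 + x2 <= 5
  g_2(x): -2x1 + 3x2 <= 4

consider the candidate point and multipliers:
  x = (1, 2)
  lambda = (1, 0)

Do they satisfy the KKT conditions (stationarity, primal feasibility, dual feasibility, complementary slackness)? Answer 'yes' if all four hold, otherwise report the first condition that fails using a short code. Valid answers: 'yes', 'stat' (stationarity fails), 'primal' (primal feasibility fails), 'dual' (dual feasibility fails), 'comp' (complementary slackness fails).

Gradient of f: grad f(x) = Q x + c = (-3, -1)
Constraint values g_i(x) = a_i^T x - b_i:
  g_1((1, 2)) = 0
  g_2((1, 2)) = 0
Stationarity residual: grad f(x) + sum_i lambda_i a_i = (0, 0)
  -> stationarity OK
Primal feasibility (all g_i <= 0): OK
Dual feasibility (all lambda_i >= 0): OK
Complementary slackness (lambda_i * g_i(x) = 0 for all i): OK

Verdict: yes, KKT holds.

yes


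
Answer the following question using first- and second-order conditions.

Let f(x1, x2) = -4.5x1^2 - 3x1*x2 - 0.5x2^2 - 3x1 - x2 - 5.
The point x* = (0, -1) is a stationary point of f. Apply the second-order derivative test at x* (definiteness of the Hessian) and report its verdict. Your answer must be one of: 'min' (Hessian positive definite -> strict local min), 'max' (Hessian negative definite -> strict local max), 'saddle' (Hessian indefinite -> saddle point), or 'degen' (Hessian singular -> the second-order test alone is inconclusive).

Compute the Hessian H = grad^2 f:
  H = [[-9, -3], [-3, -1]]
Verify stationarity: grad f(x*) = H x* + g = (0, 0).
Eigenvalues of H: -10, 0.
H has a zero eigenvalue (singular; negative semidefinite but not definite), so H is neither positive definite, negative definite, nor indefinite. The second-order test alone is inconclusive -> degen.
(Indeed, f is constant along the null direction of H through x*, so x* is not a strict local extremum.)

degen


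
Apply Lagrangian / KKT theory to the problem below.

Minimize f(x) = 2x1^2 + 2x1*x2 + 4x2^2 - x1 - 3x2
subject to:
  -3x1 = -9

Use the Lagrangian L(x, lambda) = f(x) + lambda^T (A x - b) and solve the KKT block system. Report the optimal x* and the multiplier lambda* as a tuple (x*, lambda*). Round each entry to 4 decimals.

Form the Lagrangian:
  L(x, lambda) = (1/2) x^T Q x + c^T x + lambda^T (A x - b)
Stationarity (grad_x L = 0): Q x + c + A^T lambda = 0.
Primal feasibility: A x = b.

This gives the KKT block system:
  [ Q   A^T ] [ x     ]   [-c ]
  [ A    0  ] [ lambda ] = [ b ]

Solving the linear system:
  x*      = (3, -0.375)
  lambda* = (3.4167)
  f(x*)   = 14.4375

x* = (3, -0.375), lambda* = (3.4167)


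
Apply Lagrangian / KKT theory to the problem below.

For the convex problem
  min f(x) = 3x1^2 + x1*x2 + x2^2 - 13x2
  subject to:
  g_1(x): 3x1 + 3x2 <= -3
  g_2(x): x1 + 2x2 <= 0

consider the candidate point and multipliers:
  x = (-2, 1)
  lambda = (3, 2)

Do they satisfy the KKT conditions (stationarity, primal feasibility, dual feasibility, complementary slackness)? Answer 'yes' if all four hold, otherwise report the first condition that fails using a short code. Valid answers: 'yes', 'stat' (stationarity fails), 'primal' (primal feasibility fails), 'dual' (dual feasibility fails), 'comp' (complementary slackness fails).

Gradient of f: grad f(x) = Q x + c = (-11, -13)
Constraint values g_i(x) = a_i^T x - b_i:
  g_1((-2, 1)) = 0
  g_2((-2, 1)) = 0
Stationarity residual: grad f(x) + sum_i lambda_i a_i = (0, 0)
  -> stationarity OK
Primal feasibility (all g_i <= 0): OK
Dual feasibility (all lambda_i >= 0): OK
Complementary slackness (lambda_i * g_i(x) = 0 for all i): OK

Verdict: yes, KKT holds.

yes


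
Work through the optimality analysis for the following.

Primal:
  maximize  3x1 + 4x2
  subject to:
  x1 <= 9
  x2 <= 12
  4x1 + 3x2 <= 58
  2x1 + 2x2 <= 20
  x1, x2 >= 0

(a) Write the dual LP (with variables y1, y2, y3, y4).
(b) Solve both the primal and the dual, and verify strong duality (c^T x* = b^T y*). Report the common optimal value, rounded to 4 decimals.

The standard primal-dual pair for 'max c^T x s.t. A x <= b, x >= 0' is:
  Dual:  min b^T y  s.t.  A^T y >= c,  y >= 0.

So the dual LP is:
  minimize  9y1 + 12y2 + 58y3 + 20y4
  subject to:
    y1 + 4y3 + 2y4 >= 3
    y2 + 3y3 + 2y4 >= 4
    y1, y2, y3, y4 >= 0

Solving the primal: x* = (0, 10).
  primal value c^T x* = 40.
Solving the dual: y* = (0, 0, 0, 2).
  dual value b^T y* = 40.
Strong duality: c^T x* = b^T y*. Confirmed.

40


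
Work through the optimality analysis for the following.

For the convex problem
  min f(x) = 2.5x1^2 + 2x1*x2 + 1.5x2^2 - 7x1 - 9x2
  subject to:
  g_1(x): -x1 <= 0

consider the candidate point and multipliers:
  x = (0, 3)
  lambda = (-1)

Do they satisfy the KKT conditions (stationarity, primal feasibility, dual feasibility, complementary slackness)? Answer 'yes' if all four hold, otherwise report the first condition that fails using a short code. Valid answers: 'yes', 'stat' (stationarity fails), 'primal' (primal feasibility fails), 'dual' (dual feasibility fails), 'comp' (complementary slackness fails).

Gradient of f: grad f(x) = Q x + c = (-1, 0)
Constraint values g_i(x) = a_i^T x - b_i:
  g_1((0, 3)) = 0
Stationarity residual: grad f(x) + sum_i lambda_i a_i = (0, 0)
  -> stationarity OK
Primal feasibility (all g_i <= 0): OK
Dual feasibility (all lambda_i >= 0): FAILS
Complementary slackness (lambda_i * g_i(x) = 0 for all i): OK

Verdict: the first failing condition is dual_feasibility -> dual.

dual


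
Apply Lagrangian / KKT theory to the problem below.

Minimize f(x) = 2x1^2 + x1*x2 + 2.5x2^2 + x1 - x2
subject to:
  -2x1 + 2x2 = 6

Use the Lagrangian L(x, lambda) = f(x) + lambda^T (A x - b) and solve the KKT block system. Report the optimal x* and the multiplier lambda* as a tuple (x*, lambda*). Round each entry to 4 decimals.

Form the Lagrangian:
  L(x, lambda) = (1/2) x^T Q x + c^T x + lambda^T (A x - b)
Stationarity (grad_x L = 0): Q x + c + A^T lambda = 0.
Primal feasibility: A x = b.

This gives the KKT block system:
  [ Q   A^T ] [ x     ]   [-c ]
  [ A    0  ] [ lambda ] = [ b ]

Solving the linear system:
  x*      = (-1.6364, 1.3636)
  lambda* = (-2.0909)
  f(x*)   = 4.7727

x* = (-1.6364, 1.3636), lambda* = (-2.0909)


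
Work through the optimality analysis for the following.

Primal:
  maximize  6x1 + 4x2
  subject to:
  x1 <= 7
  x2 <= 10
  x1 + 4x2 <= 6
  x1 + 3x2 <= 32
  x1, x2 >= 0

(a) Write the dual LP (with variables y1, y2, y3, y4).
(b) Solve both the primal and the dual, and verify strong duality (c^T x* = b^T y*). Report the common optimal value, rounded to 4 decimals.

The standard primal-dual pair for 'max c^T x s.t. A x <= b, x >= 0' is:
  Dual:  min b^T y  s.t.  A^T y >= c,  y >= 0.

So the dual LP is:
  minimize  7y1 + 10y2 + 6y3 + 32y4
  subject to:
    y1 + y3 + y4 >= 6
    y2 + 4y3 + 3y4 >= 4
    y1, y2, y3, y4 >= 0

Solving the primal: x* = (6, 0).
  primal value c^T x* = 36.
Solving the dual: y* = (0, 0, 6, 0).
  dual value b^T y* = 36.
Strong duality: c^T x* = b^T y*. Confirmed.

36


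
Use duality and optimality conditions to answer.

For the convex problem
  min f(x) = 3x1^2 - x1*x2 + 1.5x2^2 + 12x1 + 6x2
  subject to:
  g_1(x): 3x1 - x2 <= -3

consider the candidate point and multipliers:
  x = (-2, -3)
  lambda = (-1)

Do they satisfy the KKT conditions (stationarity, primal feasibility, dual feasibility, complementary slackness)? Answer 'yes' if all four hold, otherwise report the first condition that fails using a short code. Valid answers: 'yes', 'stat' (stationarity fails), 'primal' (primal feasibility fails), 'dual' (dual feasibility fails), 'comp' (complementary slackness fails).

Gradient of f: grad f(x) = Q x + c = (3, -1)
Constraint values g_i(x) = a_i^T x - b_i:
  g_1((-2, -3)) = 0
Stationarity residual: grad f(x) + sum_i lambda_i a_i = (0, 0)
  -> stationarity OK
Primal feasibility (all g_i <= 0): OK
Dual feasibility (all lambda_i >= 0): FAILS
Complementary slackness (lambda_i * g_i(x) = 0 for all i): OK

Verdict: the first failing condition is dual_feasibility -> dual.

dual


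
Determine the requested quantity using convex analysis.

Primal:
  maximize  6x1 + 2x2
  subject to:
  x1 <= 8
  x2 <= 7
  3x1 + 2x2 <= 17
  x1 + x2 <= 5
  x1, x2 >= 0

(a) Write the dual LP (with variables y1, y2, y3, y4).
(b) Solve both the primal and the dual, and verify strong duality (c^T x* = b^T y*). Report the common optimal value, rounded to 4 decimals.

The standard primal-dual pair for 'max c^T x s.t. A x <= b, x >= 0' is:
  Dual:  min b^T y  s.t.  A^T y >= c,  y >= 0.

So the dual LP is:
  minimize  8y1 + 7y2 + 17y3 + 5y4
  subject to:
    y1 + 3y3 + y4 >= 6
    y2 + 2y3 + y4 >= 2
    y1, y2, y3, y4 >= 0

Solving the primal: x* = (5, 0).
  primal value c^T x* = 30.
Solving the dual: y* = (0, 0, 0, 6).
  dual value b^T y* = 30.
Strong duality: c^T x* = b^T y*. Confirmed.

30


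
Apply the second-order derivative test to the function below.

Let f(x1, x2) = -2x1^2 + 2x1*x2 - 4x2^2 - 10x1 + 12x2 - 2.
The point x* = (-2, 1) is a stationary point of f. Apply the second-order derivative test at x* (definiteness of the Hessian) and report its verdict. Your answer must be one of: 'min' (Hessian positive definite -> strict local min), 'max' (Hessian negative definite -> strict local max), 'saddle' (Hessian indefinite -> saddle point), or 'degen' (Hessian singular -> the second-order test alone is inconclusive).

Compute the Hessian H = grad^2 f:
  H = [[-4, 2], [2, -8]]
Verify stationarity: grad f(x*) = H x* + g = (0, 0).
Eigenvalues of H: -8.8284, -3.1716.
Both eigenvalues < 0, so H is negative definite -> x* is a strict local max.

max


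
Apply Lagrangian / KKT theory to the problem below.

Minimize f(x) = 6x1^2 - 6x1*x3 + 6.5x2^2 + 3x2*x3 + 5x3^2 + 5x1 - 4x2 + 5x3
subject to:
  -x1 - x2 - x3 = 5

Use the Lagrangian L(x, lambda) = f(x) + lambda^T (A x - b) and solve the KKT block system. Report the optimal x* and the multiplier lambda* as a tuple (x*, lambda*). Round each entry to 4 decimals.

Form the Lagrangian:
  L(x, lambda) = (1/2) x^T Q x + c^T x + lambda^T (A x - b)
Stationarity (grad_x L = 0): Q x + c + A^T lambda = 0.
Primal feasibility: A x = b.

This gives the KKT block system:
  [ Q   A^T ] [ x     ]   [-c ]
  [ A    0  ] [ lambda ] = [ b ]

Solving the linear system:
  x*      = (-2.4988, 0.3814, -2.8826)
  lambda* = (-7.6895)
  f(x*)   = 5.0073

x* = (-2.4988, 0.3814, -2.8826), lambda* = (-7.6895)


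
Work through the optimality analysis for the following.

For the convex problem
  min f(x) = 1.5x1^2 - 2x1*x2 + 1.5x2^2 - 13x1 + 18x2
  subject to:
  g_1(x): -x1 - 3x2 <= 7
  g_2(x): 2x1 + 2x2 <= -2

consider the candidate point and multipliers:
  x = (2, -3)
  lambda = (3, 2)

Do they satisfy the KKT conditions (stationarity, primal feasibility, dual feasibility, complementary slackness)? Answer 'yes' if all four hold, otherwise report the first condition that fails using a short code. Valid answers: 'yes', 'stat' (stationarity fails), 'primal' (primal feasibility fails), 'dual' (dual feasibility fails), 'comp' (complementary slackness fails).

Gradient of f: grad f(x) = Q x + c = (-1, 5)
Constraint values g_i(x) = a_i^T x - b_i:
  g_1((2, -3)) = 0
  g_2((2, -3)) = 0
Stationarity residual: grad f(x) + sum_i lambda_i a_i = (0, 0)
  -> stationarity OK
Primal feasibility (all g_i <= 0): OK
Dual feasibility (all lambda_i >= 0): OK
Complementary slackness (lambda_i * g_i(x) = 0 for all i): OK

Verdict: yes, KKT holds.

yes


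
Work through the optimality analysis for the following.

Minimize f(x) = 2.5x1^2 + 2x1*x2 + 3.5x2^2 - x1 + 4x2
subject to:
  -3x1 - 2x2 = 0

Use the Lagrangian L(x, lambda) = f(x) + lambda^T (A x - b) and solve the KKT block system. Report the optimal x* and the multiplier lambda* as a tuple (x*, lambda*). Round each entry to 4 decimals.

Form the Lagrangian:
  L(x, lambda) = (1/2) x^T Q x + c^T x + lambda^T (A x - b)
Stationarity (grad_x L = 0): Q x + c + A^T lambda = 0.
Primal feasibility: A x = b.

This gives the KKT block system:
  [ Q   A^T ] [ x     ]   [-c ]
  [ A    0  ] [ lambda ] = [ b ]

Solving the linear system:
  x*      = (0.4746, -0.7119)
  lambda* = (-0.0169)
  f(x*)   = -1.661

x* = (0.4746, -0.7119), lambda* = (-0.0169)


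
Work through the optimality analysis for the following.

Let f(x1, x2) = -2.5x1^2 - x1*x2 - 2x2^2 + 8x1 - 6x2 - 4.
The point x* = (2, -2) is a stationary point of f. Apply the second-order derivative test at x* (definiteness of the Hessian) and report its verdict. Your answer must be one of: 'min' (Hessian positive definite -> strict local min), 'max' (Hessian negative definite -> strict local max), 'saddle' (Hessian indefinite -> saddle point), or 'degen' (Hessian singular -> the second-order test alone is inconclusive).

Compute the Hessian H = grad^2 f:
  H = [[-5, -1], [-1, -4]]
Verify stationarity: grad f(x*) = H x* + g = (0, 0).
Eigenvalues of H: -5.618, -3.382.
Both eigenvalues < 0, so H is negative definite -> x* is a strict local max.

max


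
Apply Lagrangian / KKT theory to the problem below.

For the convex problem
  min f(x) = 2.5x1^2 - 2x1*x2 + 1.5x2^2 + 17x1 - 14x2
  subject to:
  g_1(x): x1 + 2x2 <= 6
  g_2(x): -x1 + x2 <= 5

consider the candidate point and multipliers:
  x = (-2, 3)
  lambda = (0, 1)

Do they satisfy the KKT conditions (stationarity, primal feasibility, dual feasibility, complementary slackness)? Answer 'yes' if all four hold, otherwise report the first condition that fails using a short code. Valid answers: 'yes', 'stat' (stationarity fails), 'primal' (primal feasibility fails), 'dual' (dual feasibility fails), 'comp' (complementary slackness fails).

Gradient of f: grad f(x) = Q x + c = (1, -1)
Constraint values g_i(x) = a_i^T x - b_i:
  g_1((-2, 3)) = -2
  g_2((-2, 3)) = 0
Stationarity residual: grad f(x) + sum_i lambda_i a_i = (0, 0)
  -> stationarity OK
Primal feasibility (all g_i <= 0): OK
Dual feasibility (all lambda_i >= 0): OK
Complementary slackness (lambda_i * g_i(x) = 0 for all i): OK

Verdict: yes, KKT holds.

yes


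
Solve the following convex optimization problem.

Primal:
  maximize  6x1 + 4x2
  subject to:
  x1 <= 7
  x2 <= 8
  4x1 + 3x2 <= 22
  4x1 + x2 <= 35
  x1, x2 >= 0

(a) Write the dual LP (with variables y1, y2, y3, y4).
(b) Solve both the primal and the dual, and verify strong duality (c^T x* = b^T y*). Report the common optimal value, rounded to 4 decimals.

The standard primal-dual pair for 'max c^T x s.t. A x <= b, x >= 0' is:
  Dual:  min b^T y  s.t.  A^T y >= c,  y >= 0.

So the dual LP is:
  minimize  7y1 + 8y2 + 22y3 + 35y4
  subject to:
    y1 + 4y3 + 4y4 >= 6
    y2 + 3y3 + y4 >= 4
    y1, y2, y3, y4 >= 0

Solving the primal: x* = (5.5, 0).
  primal value c^T x* = 33.
Solving the dual: y* = (0, 0, 1.5, 0).
  dual value b^T y* = 33.
Strong duality: c^T x* = b^T y*. Confirmed.

33


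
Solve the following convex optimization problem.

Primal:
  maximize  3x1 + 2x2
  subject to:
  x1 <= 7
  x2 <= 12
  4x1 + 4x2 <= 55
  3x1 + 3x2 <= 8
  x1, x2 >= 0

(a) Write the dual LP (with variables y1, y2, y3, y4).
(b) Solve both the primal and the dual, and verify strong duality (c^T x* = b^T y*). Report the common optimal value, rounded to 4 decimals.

The standard primal-dual pair for 'max c^T x s.t. A x <= b, x >= 0' is:
  Dual:  min b^T y  s.t.  A^T y >= c,  y >= 0.

So the dual LP is:
  minimize  7y1 + 12y2 + 55y3 + 8y4
  subject to:
    y1 + 4y3 + 3y4 >= 3
    y2 + 4y3 + 3y4 >= 2
    y1, y2, y3, y4 >= 0

Solving the primal: x* = (2.6667, 0).
  primal value c^T x* = 8.
Solving the dual: y* = (0, 0, 0, 1).
  dual value b^T y* = 8.
Strong duality: c^T x* = b^T y*. Confirmed.

8


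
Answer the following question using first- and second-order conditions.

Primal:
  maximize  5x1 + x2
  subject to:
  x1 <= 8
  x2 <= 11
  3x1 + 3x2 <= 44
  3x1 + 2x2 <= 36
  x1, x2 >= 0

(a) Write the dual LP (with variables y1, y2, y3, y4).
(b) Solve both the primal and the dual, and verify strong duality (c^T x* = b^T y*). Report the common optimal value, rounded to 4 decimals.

The standard primal-dual pair for 'max c^T x s.t. A x <= b, x >= 0' is:
  Dual:  min b^T y  s.t.  A^T y >= c,  y >= 0.

So the dual LP is:
  minimize  8y1 + 11y2 + 44y3 + 36y4
  subject to:
    y1 + 3y3 + 3y4 >= 5
    y2 + 3y3 + 2y4 >= 1
    y1, y2, y3, y4 >= 0

Solving the primal: x* = (8, 6).
  primal value c^T x* = 46.
Solving the dual: y* = (3.5, 0, 0, 0.5).
  dual value b^T y* = 46.
Strong duality: c^T x* = b^T y*. Confirmed.

46


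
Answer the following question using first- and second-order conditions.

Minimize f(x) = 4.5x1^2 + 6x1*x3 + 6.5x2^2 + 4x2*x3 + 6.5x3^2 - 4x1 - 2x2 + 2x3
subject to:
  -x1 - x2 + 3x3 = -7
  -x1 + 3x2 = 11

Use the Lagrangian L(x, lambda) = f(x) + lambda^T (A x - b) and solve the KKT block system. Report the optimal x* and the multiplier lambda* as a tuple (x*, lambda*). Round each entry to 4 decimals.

Form the Lagrangian:
  L(x, lambda) = (1/2) x^T Q x + c^T x + lambda^T (A x - b)
Stationarity (grad_x L = 0): Q x + c + A^T lambda = 0.
Primal feasibility: A x = b.

This gives the KKT block system:
  [ Q   A^T ] [ x     ]   [-c ]
  [ A    0  ] [ lambda ] = [ b ]

Solving the linear system:
  x*      = (-0.208, 3.5973, -1.2035)
  lambda* = (0.1681, -13.2611)
  f(x*)   = 69.1394

x* = (-0.208, 3.5973, -1.2035), lambda* = (0.1681, -13.2611)


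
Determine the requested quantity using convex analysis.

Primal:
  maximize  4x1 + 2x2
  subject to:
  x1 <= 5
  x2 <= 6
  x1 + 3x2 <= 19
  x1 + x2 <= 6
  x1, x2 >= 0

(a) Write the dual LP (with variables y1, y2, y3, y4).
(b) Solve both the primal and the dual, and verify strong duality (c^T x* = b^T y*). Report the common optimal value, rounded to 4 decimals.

The standard primal-dual pair for 'max c^T x s.t. A x <= b, x >= 0' is:
  Dual:  min b^T y  s.t.  A^T y >= c,  y >= 0.

So the dual LP is:
  minimize  5y1 + 6y2 + 19y3 + 6y4
  subject to:
    y1 + y3 + y4 >= 4
    y2 + 3y3 + y4 >= 2
    y1, y2, y3, y4 >= 0

Solving the primal: x* = (5, 1).
  primal value c^T x* = 22.
Solving the dual: y* = (2, 0, 0, 2).
  dual value b^T y* = 22.
Strong duality: c^T x* = b^T y*. Confirmed.

22


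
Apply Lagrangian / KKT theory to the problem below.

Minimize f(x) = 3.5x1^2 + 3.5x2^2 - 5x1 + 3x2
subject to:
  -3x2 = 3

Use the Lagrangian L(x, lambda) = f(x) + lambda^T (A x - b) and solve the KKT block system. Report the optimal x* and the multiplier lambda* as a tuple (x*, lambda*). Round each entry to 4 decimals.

Form the Lagrangian:
  L(x, lambda) = (1/2) x^T Q x + c^T x + lambda^T (A x - b)
Stationarity (grad_x L = 0): Q x + c + A^T lambda = 0.
Primal feasibility: A x = b.

This gives the KKT block system:
  [ Q   A^T ] [ x     ]   [-c ]
  [ A    0  ] [ lambda ] = [ b ]

Solving the linear system:
  x*      = (0.7143, -1)
  lambda* = (-1.3333)
  f(x*)   = -1.2857

x* = (0.7143, -1), lambda* = (-1.3333)


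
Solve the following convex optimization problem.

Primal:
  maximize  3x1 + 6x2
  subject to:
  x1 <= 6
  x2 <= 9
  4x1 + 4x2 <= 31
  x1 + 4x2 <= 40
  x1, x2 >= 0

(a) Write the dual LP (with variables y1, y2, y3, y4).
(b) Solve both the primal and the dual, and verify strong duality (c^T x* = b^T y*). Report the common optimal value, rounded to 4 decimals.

The standard primal-dual pair for 'max c^T x s.t. A x <= b, x >= 0' is:
  Dual:  min b^T y  s.t.  A^T y >= c,  y >= 0.

So the dual LP is:
  minimize  6y1 + 9y2 + 31y3 + 40y4
  subject to:
    y1 + 4y3 + y4 >= 3
    y2 + 4y3 + 4y4 >= 6
    y1, y2, y3, y4 >= 0

Solving the primal: x* = (0, 7.75).
  primal value c^T x* = 46.5.
Solving the dual: y* = (0, 0, 1.5, 0).
  dual value b^T y* = 46.5.
Strong duality: c^T x* = b^T y*. Confirmed.

46.5


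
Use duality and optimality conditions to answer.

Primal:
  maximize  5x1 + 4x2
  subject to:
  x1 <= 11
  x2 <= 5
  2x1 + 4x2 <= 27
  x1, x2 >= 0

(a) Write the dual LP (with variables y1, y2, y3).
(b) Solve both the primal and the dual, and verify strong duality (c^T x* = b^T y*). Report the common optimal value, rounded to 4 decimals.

The standard primal-dual pair for 'max c^T x s.t. A x <= b, x >= 0' is:
  Dual:  min b^T y  s.t.  A^T y >= c,  y >= 0.

So the dual LP is:
  minimize  11y1 + 5y2 + 27y3
  subject to:
    y1 + 2y3 >= 5
    y2 + 4y3 >= 4
    y1, y2, y3 >= 0

Solving the primal: x* = (11, 1.25).
  primal value c^T x* = 60.
Solving the dual: y* = (3, 0, 1).
  dual value b^T y* = 60.
Strong duality: c^T x* = b^T y*. Confirmed.

60


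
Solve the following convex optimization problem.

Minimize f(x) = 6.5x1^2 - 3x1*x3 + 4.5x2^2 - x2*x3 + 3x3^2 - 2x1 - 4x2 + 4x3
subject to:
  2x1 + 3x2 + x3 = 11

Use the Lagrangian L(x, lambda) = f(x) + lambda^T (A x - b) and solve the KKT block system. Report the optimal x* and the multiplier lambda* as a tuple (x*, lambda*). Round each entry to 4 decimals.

Form the Lagrangian:
  L(x, lambda) = (1/2) x^T Q x + c^T x + lambda^T (A x - b)
Stationarity (grad_x L = 0): Q x + c + A^T lambda = 0.
Primal feasibility: A x = b.

This gives the KKT block system:
  [ Q   A^T ] [ x     ]   [-c ]
  [ A    0  ] [ lambda ] = [ b ]

Solving the linear system:
  x*      = (1.2799, 2.3891, 1.273)
  lambda* = (-5.4096)
  f(x*)   = 26.2406

x* = (1.2799, 2.3891, 1.273), lambda* = (-5.4096)


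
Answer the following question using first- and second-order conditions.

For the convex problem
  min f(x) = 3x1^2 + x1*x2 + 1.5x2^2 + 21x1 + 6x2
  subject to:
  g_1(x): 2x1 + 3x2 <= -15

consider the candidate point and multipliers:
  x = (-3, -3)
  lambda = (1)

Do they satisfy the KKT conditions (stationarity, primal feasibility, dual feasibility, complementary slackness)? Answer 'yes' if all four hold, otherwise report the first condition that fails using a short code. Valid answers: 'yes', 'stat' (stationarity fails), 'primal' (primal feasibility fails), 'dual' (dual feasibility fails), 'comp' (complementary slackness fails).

Gradient of f: grad f(x) = Q x + c = (0, -6)
Constraint values g_i(x) = a_i^T x - b_i:
  g_1((-3, -3)) = 0
Stationarity residual: grad f(x) + sum_i lambda_i a_i = (2, -3)
  -> stationarity FAILS
Primal feasibility (all g_i <= 0): OK
Dual feasibility (all lambda_i >= 0): OK
Complementary slackness (lambda_i * g_i(x) = 0 for all i): OK

Verdict: the first failing condition is stationarity -> stat.

stat


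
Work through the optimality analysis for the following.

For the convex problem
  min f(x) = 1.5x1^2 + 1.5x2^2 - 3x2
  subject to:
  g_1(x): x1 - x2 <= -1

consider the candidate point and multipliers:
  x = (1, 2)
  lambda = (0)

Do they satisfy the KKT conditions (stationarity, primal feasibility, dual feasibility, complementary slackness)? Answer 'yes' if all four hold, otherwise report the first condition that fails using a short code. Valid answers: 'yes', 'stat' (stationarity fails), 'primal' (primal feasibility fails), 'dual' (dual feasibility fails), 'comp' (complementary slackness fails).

Gradient of f: grad f(x) = Q x + c = (3, 3)
Constraint values g_i(x) = a_i^T x - b_i:
  g_1((1, 2)) = 0
Stationarity residual: grad f(x) + sum_i lambda_i a_i = (3, 3)
  -> stationarity FAILS
Primal feasibility (all g_i <= 0): OK
Dual feasibility (all lambda_i >= 0): OK
Complementary slackness (lambda_i * g_i(x) = 0 for all i): OK

Verdict: the first failing condition is stationarity -> stat.

stat


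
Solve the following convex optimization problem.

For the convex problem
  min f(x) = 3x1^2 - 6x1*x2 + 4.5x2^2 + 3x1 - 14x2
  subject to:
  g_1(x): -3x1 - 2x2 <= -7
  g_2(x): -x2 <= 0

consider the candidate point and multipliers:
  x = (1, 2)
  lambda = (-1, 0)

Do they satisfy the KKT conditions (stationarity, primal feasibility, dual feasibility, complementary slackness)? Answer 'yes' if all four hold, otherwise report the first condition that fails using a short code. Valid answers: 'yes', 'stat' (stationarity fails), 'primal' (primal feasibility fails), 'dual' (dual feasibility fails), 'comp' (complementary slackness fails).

Gradient of f: grad f(x) = Q x + c = (-3, -2)
Constraint values g_i(x) = a_i^T x - b_i:
  g_1((1, 2)) = 0
  g_2((1, 2)) = -2
Stationarity residual: grad f(x) + sum_i lambda_i a_i = (0, 0)
  -> stationarity OK
Primal feasibility (all g_i <= 0): OK
Dual feasibility (all lambda_i >= 0): FAILS
Complementary slackness (lambda_i * g_i(x) = 0 for all i): OK

Verdict: the first failing condition is dual_feasibility -> dual.

dual


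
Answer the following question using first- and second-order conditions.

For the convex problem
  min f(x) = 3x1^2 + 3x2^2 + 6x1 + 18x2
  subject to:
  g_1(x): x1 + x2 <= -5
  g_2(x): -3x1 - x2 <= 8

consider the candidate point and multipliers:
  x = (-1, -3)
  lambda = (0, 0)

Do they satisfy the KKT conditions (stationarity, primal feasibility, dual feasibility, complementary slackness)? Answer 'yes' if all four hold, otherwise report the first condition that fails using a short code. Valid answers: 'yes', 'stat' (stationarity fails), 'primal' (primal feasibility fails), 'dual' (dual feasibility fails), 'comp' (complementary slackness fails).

Gradient of f: grad f(x) = Q x + c = (0, 0)
Constraint values g_i(x) = a_i^T x - b_i:
  g_1((-1, -3)) = 1
  g_2((-1, -3)) = -2
Stationarity residual: grad f(x) + sum_i lambda_i a_i = (0, 0)
  -> stationarity OK
Primal feasibility (all g_i <= 0): FAILS
Dual feasibility (all lambda_i >= 0): OK
Complementary slackness (lambda_i * g_i(x) = 0 for all i): OK

Verdict: the first failing condition is primal_feasibility -> primal.

primal


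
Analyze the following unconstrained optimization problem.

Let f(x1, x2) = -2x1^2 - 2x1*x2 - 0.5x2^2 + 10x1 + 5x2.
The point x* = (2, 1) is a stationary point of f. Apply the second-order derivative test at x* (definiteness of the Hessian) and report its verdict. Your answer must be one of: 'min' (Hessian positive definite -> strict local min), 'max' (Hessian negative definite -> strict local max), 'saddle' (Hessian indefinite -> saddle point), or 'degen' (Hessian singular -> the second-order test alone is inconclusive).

Compute the Hessian H = grad^2 f:
  H = [[-4, -2], [-2, -1]]
Verify stationarity: grad f(x*) = H x* + g = (0, 0).
Eigenvalues of H: -5, 0.
H has a zero eigenvalue (singular; negative semidefinite but not definite), so H is neither positive definite, negative definite, nor indefinite. The second-order test alone is inconclusive -> degen.
(Indeed, f is constant along the null direction of H through x*, so x* is not a strict local extremum.)

degen


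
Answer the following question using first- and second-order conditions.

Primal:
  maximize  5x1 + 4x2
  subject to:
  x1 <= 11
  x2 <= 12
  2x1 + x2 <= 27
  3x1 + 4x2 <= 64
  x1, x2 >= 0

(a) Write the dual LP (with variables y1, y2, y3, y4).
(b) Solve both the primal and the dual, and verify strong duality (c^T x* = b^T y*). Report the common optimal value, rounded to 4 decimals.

The standard primal-dual pair for 'max c^T x s.t. A x <= b, x >= 0' is:
  Dual:  min b^T y  s.t.  A^T y >= c,  y >= 0.

So the dual LP is:
  minimize  11y1 + 12y2 + 27y3 + 64y4
  subject to:
    y1 + 2y3 + 3y4 >= 5
    y2 + y3 + 4y4 >= 4
    y1, y2, y3, y4 >= 0

Solving the primal: x* = (8.8, 9.4).
  primal value c^T x* = 81.6.
Solving the dual: y* = (0, 0, 1.6, 0.6).
  dual value b^T y* = 81.6.
Strong duality: c^T x* = b^T y*. Confirmed.

81.6


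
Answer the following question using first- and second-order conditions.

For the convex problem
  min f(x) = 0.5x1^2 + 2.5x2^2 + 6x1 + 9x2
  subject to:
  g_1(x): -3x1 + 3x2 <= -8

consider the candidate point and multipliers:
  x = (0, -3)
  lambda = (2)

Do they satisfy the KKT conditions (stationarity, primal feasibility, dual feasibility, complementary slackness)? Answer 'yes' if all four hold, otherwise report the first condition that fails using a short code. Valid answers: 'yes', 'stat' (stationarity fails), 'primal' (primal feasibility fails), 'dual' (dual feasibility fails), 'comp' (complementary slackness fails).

Gradient of f: grad f(x) = Q x + c = (6, -6)
Constraint values g_i(x) = a_i^T x - b_i:
  g_1((0, -3)) = -1
Stationarity residual: grad f(x) + sum_i lambda_i a_i = (0, 0)
  -> stationarity OK
Primal feasibility (all g_i <= 0): OK
Dual feasibility (all lambda_i >= 0): OK
Complementary slackness (lambda_i * g_i(x) = 0 for all i): FAILS

Verdict: the first failing condition is complementary_slackness -> comp.

comp


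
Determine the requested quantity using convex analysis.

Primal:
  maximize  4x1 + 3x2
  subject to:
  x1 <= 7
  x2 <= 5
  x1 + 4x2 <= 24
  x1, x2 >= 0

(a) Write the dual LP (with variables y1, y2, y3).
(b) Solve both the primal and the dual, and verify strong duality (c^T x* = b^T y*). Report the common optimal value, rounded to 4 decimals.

The standard primal-dual pair for 'max c^T x s.t. A x <= b, x >= 0' is:
  Dual:  min b^T y  s.t.  A^T y >= c,  y >= 0.

So the dual LP is:
  minimize  7y1 + 5y2 + 24y3
  subject to:
    y1 + y3 >= 4
    y2 + 4y3 >= 3
    y1, y2, y3 >= 0

Solving the primal: x* = (7, 4.25).
  primal value c^T x* = 40.75.
Solving the dual: y* = (3.25, 0, 0.75).
  dual value b^T y* = 40.75.
Strong duality: c^T x* = b^T y*. Confirmed.

40.75


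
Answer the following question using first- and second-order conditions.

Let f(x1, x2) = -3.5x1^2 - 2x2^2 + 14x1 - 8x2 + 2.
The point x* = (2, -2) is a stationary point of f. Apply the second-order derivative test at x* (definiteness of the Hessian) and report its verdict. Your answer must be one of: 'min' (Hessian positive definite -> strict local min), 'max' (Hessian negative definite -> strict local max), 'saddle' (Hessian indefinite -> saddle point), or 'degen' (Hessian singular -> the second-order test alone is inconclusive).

Compute the Hessian H = grad^2 f:
  H = [[-7, 0], [0, -4]]
Verify stationarity: grad f(x*) = H x* + g = (0, 0).
Eigenvalues of H: -7, -4.
Both eigenvalues < 0, so H is negative definite -> x* is a strict local max.

max


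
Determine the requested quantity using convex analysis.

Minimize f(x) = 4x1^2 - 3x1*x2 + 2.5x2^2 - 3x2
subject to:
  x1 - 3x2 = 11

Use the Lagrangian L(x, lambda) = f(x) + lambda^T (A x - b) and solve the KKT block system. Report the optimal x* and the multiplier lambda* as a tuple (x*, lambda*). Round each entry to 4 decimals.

Form the Lagrangian:
  L(x, lambda) = (1/2) x^T Q x + c^T x + lambda^T (A x - b)
Stationarity (grad_x L = 0): Q x + c + A^T lambda = 0.
Primal feasibility: A x = b.

This gives the KKT block system:
  [ Q   A^T ] [ x     ]   [-c ]
  [ A    0  ] [ lambda ] = [ b ]

Solving the linear system:
  x*      = (-0.5932, -3.8644)
  lambda* = (-6.8475)
  f(x*)   = 43.4576

x* = (-0.5932, -3.8644), lambda* = (-6.8475)


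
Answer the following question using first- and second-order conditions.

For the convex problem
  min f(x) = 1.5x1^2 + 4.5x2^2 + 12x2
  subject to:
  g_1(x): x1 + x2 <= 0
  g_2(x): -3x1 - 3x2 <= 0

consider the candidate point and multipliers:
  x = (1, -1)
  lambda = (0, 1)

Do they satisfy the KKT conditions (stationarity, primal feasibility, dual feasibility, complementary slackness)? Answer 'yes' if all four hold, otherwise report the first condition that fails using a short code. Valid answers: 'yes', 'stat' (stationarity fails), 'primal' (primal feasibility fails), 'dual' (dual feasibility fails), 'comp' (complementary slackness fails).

Gradient of f: grad f(x) = Q x + c = (3, 3)
Constraint values g_i(x) = a_i^T x - b_i:
  g_1((1, -1)) = 0
  g_2((1, -1)) = 0
Stationarity residual: grad f(x) + sum_i lambda_i a_i = (0, 0)
  -> stationarity OK
Primal feasibility (all g_i <= 0): OK
Dual feasibility (all lambda_i >= 0): OK
Complementary slackness (lambda_i * g_i(x) = 0 for all i): OK

Verdict: yes, KKT holds.

yes


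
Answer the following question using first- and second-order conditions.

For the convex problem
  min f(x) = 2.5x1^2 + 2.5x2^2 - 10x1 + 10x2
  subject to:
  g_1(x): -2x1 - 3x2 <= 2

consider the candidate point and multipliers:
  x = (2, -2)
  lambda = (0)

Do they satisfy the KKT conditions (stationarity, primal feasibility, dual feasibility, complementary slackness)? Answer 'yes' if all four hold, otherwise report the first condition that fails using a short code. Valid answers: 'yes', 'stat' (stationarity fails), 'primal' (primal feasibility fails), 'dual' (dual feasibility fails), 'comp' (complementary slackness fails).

Gradient of f: grad f(x) = Q x + c = (0, 0)
Constraint values g_i(x) = a_i^T x - b_i:
  g_1((2, -2)) = 0
Stationarity residual: grad f(x) + sum_i lambda_i a_i = (0, 0)
  -> stationarity OK
Primal feasibility (all g_i <= 0): OK
Dual feasibility (all lambda_i >= 0): OK
Complementary slackness (lambda_i * g_i(x) = 0 for all i): OK

Verdict: yes, KKT holds.

yes


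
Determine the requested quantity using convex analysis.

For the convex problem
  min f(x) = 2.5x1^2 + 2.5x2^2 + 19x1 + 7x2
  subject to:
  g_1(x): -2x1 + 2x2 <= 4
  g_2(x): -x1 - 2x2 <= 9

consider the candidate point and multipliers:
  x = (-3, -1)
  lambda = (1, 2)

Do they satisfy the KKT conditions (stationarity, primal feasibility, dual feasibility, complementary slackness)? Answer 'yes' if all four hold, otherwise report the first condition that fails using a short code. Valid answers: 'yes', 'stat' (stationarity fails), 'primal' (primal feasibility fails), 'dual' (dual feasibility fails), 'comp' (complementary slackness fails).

Gradient of f: grad f(x) = Q x + c = (4, 2)
Constraint values g_i(x) = a_i^T x - b_i:
  g_1((-3, -1)) = 0
  g_2((-3, -1)) = -4
Stationarity residual: grad f(x) + sum_i lambda_i a_i = (0, 0)
  -> stationarity OK
Primal feasibility (all g_i <= 0): OK
Dual feasibility (all lambda_i >= 0): OK
Complementary slackness (lambda_i * g_i(x) = 0 for all i): FAILS

Verdict: the first failing condition is complementary_slackness -> comp.

comp


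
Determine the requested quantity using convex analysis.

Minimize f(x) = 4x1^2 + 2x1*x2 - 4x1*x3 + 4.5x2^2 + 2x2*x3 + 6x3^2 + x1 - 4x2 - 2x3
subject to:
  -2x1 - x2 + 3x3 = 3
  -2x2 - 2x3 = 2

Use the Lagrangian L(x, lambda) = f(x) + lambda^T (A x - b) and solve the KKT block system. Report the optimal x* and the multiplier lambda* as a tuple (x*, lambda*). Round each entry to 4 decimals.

Form the Lagrangian:
  L(x, lambda) = (1/2) x^T Q x + c^T x + lambda^T (A x - b)
Stationarity (grad_x L = 0): Q x + c + A^T lambda = 0.
Primal feasibility: A x = b.

This gives the KKT block system:
  [ Q   A^T ] [ x     ]   [-c ]
  [ A    0  ] [ lambda ] = [ b ]

Solving the linear system:
  x*      = (-0.76, -1.12, 0.12)
  lambda* = (-3.9, -5.73)
  f(x*)   = 13.32

x* = (-0.76, -1.12, 0.12), lambda* = (-3.9, -5.73)


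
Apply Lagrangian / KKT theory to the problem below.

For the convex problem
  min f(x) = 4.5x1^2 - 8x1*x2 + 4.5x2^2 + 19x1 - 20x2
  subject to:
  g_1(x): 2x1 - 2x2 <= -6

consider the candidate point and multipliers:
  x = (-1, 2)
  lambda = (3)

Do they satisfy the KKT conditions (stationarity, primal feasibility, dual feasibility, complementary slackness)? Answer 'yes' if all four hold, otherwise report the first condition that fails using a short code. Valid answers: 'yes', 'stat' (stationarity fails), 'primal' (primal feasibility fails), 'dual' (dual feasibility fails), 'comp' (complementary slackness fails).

Gradient of f: grad f(x) = Q x + c = (-6, 6)
Constraint values g_i(x) = a_i^T x - b_i:
  g_1((-1, 2)) = 0
Stationarity residual: grad f(x) + sum_i lambda_i a_i = (0, 0)
  -> stationarity OK
Primal feasibility (all g_i <= 0): OK
Dual feasibility (all lambda_i >= 0): OK
Complementary slackness (lambda_i * g_i(x) = 0 for all i): OK

Verdict: yes, KKT holds.

yes


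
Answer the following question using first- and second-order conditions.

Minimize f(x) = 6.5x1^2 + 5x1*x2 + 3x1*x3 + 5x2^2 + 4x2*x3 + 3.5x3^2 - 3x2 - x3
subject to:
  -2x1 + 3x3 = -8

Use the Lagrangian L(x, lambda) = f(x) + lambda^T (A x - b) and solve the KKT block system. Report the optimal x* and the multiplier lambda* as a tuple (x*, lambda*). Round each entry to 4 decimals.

Form the Lagrangian:
  L(x, lambda) = (1/2) x^T Q x + c^T x + lambda^T (A x - b)
Stationarity (grad_x L = 0): Q x + c + A^T lambda = 0.
Primal feasibility: A x = b.

This gives the KKT block system:
  [ Q   A^T ] [ x     ]   [-c ]
  [ A    0  ] [ lambda ] = [ b ]

Solving the linear system:
  x*      = (0.7471, 0.7939, -2.1686)
  lambda* = (3.5878)
  f(x*)   = 14.2447

x* = (0.7471, 0.7939, -2.1686), lambda* = (3.5878)


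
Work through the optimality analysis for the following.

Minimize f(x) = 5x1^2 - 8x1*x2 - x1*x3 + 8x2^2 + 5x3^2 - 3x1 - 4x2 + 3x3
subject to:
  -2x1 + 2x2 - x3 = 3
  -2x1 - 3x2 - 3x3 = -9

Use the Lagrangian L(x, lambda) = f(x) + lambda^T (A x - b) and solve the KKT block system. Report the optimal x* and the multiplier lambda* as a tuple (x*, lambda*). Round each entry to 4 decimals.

Form the Lagrangian:
  L(x, lambda) = (1/2) x^T Q x + c^T x + lambda^T (A x - b)
Stationarity (grad_x L = 0): Q x + c + A^T lambda = 0.
Primal feasibility: A x = b.

This gives the KKT block system:
  [ Q   A^T ] [ x     ]   [-c ]
  [ A    0  ] [ lambda ] = [ b ]

Solving the linear system:
  x*      = (1.0671, 2.4743, -0.1856)
  lambda* = (-8.9916, 3.0228)
  f(x*)   = 20.2623

x* = (1.0671, 2.4743, -0.1856), lambda* = (-8.9916, 3.0228)


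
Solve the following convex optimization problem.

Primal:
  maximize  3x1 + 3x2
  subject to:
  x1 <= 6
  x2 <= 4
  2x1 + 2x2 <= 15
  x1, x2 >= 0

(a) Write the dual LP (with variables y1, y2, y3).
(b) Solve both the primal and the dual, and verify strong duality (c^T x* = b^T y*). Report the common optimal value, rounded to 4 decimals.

The standard primal-dual pair for 'max c^T x s.t. A x <= b, x >= 0' is:
  Dual:  min b^T y  s.t.  A^T y >= c,  y >= 0.

So the dual LP is:
  minimize  6y1 + 4y2 + 15y3
  subject to:
    y1 + 2y3 >= 3
    y2 + 2y3 >= 3
    y1, y2, y3 >= 0

Solving the primal: x* = (3.5, 4).
  primal value c^T x* = 22.5.
Solving the dual: y* = (0, 0, 1.5).
  dual value b^T y* = 22.5.
Strong duality: c^T x* = b^T y*. Confirmed.

22.5
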